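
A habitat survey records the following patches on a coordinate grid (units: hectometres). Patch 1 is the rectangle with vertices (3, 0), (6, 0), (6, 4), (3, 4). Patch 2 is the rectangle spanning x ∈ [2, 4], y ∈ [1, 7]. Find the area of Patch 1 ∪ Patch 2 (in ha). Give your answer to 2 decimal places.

21.00

By inclusion–exclusion:
Individual areas: |Patch 1| = 12, |Patch 2| = 12.
|Patch 1∩Patch 2|: x∈[3,4], y∈[1,4] → 1·3 = 3.
|Patch 1 ∪ Patch 2| = 24 − 3 = 21.00.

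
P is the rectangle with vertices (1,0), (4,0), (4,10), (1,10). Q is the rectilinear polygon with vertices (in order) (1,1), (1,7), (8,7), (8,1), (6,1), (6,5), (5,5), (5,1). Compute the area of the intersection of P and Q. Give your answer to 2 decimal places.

18.00

The intersection is the polygon with vertices (4,1), (1,1), (1,7), (4,7).
By the shoelace formula its area is 18.00.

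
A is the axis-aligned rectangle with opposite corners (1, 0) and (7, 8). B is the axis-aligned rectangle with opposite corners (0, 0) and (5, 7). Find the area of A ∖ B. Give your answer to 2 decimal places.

20.00

|A∩B|: x∈[1,5], y∈[0,7] → 4·7 = 28.
|A| = 48.
|A ∖ B| = |A| − |A∩B| = 48 − 28 = 20.00.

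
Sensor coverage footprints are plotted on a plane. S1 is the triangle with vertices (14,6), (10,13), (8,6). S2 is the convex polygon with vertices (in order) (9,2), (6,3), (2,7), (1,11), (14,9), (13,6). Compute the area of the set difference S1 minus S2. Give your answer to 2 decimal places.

|S1| = 21, |S1∩S2| = 15.2912.
|S1 ∖ S2| = |S1| − |S1∩S2| = 21 − 15.2912 = 5.71.

5.71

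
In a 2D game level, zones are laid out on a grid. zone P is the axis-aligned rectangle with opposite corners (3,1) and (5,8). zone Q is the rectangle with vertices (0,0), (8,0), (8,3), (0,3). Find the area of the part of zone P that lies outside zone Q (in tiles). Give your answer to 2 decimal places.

10.00

|zone P∩zone Q|: x∈[3,5], y∈[1,3] → 2·2 = 4.
|zone P| = 14.
|zone P ∖ zone Q| = |zone P| − |zone P∩zone Q| = 14 − 4 = 10.00.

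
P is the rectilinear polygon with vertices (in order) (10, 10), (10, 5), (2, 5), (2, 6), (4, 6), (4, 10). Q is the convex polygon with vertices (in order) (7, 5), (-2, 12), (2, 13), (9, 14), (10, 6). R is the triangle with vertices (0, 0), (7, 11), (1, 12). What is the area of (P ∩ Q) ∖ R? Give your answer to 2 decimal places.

|P ∩ Q| = 24.
|(P ∩ Q) ∩ R| = 4.156.
|(P ∩ Q) ∖ R| = 24 − 4.156 = 19.84.

19.84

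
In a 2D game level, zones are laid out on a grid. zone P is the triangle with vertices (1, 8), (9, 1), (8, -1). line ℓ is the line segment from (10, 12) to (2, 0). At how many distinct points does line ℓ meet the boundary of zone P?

The segment meets the boundary at (4.41,3.615), (5,4.5).

2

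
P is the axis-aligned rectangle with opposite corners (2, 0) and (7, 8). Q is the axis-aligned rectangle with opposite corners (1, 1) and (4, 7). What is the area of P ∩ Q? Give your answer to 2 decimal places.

12.00

|P∩Q|: x∈[2,4], y∈[1,7] → 2·6 = 12.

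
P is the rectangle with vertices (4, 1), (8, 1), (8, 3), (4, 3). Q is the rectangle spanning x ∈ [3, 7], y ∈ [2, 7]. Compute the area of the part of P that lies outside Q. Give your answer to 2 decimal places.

5.00

|P∩Q|: x∈[4,7], y∈[2,3] → 3·1 = 3.
|P| = 8.
|P ∖ Q| = |P| − |P∩Q| = 8 − 3 = 5.00.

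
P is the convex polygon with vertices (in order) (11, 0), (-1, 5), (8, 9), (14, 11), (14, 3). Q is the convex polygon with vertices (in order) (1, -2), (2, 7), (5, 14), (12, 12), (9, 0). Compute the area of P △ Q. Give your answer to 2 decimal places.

|P| = 88.5, |Q| = 115, |P∩Q| = 51.46.
|P △ Q| = |P| + |Q| − 2·|P∩Q| = 88.5 + 115 − 102.9201 = 100.58.

100.58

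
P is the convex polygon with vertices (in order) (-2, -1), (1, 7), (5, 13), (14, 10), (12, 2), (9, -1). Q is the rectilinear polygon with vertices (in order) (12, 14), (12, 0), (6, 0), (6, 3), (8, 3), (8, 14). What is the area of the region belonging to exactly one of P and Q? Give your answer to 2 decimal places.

|P| = 150, |Q| = 62, |P∩Q| = 49.3333.
|P △ Q| = |P| + |Q| − 2·|P∩Q| = 150 + 62 − 98.6667 = 113.33.

113.33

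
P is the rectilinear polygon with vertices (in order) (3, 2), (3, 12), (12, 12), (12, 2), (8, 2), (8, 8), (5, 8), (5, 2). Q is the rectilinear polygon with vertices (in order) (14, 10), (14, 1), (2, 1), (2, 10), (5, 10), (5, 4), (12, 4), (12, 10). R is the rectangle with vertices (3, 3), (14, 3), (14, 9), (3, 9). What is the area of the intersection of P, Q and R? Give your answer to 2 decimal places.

16.00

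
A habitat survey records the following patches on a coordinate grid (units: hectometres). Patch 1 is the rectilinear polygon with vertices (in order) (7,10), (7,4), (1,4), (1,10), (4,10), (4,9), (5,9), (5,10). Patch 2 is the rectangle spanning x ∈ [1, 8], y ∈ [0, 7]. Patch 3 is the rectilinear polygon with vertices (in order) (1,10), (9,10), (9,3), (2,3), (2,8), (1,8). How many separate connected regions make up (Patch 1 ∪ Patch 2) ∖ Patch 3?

1

(Patch 1 ∪ Patch 2) ∖ Patch 3 is a single connected region.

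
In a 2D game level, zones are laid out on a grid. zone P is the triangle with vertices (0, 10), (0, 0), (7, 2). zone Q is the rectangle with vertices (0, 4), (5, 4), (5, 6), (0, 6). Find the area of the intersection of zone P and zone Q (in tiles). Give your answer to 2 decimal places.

The intersection is the polygon with vertices (0,6), (3.5,6), (5,4.286), (5,4), (0,4).
By the shoelace formula its area is 8.71.

8.71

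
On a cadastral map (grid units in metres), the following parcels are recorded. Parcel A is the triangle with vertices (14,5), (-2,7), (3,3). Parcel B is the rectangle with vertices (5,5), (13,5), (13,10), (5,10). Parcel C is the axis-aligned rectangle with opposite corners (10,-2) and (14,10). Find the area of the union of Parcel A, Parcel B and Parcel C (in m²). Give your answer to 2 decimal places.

93.48

By inclusion–exclusion:
Individual areas: |Parcel A| = 27, |Parcel B| = 40, |Parcel C| = 48.
|Parcel A∩Parcel B| = 5.
|Parcel A∩Parcel C| = 2.4545.
|Parcel B∩Parcel C|: x∈[10,13], y∈[5,10] → 3·5 = 15.
|Parcel A∩Parcel B∩Parcel C| = 0.9375.
|Parcel A ∪ Parcel B ∪ Parcel C| = 115 − 22.4545 + 0.9375 = 93.48.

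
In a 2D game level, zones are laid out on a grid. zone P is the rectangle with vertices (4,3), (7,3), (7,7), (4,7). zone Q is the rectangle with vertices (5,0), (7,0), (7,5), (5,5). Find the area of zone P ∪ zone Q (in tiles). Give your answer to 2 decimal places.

18.00

By inclusion–exclusion:
Individual areas: |zone P| = 12, |zone Q| = 10.
|zone P∩zone Q|: x∈[5,7], y∈[3,5] → 2·2 = 4.
|zone P ∪ zone Q| = 22 − 4 = 18.00.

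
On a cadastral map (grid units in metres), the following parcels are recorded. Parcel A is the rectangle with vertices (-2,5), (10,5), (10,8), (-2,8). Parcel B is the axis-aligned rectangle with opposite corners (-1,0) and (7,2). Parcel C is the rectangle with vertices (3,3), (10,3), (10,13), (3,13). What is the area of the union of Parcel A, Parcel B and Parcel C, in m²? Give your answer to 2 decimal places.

By inclusion–exclusion:
Individual areas: |Parcel A| = 36, |Parcel B| = 16, |Parcel C| = 70.
|Parcel A∩Parcel B| = 0 (no overlap).
|Parcel A∩Parcel C|: x∈[3,10], y∈[5,8] → 7·3 = 21.
|Parcel B∩Parcel C| = 0 (no overlap).
|Parcel A∩Parcel B∩Parcel C| = 0.
|Parcel A ∪ Parcel B ∪ Parcel C| = 122 − 21 + 0 = 101.00.

101.00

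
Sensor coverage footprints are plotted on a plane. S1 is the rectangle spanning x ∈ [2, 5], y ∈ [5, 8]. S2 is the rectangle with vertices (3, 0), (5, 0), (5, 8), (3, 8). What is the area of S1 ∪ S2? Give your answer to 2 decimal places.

By inclusion–exclusion:
Individual areas: |S1| = 9, |S2| = 16.
|S1∩S2|: x∈[3,5], y∈[5,8] → 2·3 = 6.
|S1 ∪ S2| = 25 − 6 = 19.00.

19.00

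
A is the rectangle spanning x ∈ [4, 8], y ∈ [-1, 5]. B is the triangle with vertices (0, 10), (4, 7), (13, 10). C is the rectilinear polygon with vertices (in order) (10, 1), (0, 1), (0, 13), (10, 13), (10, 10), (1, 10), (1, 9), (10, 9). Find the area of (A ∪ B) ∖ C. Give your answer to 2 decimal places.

18.46

|A ∪ B| = 43.5.
|(A ∪ B) ∩ C| = 25.0417.
|(A ∪ B) ∖ C| = 43.5 − 25.0417 = 18.46.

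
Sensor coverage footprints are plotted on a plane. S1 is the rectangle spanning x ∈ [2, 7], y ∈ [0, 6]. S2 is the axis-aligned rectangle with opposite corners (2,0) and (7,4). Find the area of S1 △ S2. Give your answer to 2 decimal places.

|S1∩S2|: x∈[2,7], y∈[0,4] → 5·4 = 20.
|S1 △ S2| = |S1| + |S2| − 2·|S1∩S2| = 30 + 20 − 40 = 10.00.

10.00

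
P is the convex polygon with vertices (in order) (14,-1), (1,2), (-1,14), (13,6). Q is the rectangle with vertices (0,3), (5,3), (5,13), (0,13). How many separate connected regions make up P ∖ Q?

2

P ∖ Q splits into 2 disjoint pieces (area 74.369, area 2.875).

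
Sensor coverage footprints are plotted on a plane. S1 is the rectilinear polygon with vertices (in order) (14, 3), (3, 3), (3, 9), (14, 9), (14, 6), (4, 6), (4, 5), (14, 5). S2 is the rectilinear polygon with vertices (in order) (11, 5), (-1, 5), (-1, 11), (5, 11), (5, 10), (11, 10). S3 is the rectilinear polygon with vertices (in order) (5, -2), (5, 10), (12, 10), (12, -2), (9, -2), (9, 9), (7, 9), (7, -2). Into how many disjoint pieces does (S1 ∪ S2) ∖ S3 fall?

4

(S1 ∪ S2) ∖ S3 splits into 4 disjoint pieces (area 40, area 6, area 4, area 12).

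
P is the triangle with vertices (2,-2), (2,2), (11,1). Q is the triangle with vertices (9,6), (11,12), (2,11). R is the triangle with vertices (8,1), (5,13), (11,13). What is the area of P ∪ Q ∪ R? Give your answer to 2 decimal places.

By inclusion–exclusion:
Individual areas: |P| = 18, |Q| = 26, |R| = 36.
|P∩Q| = 0.
|P∩R| = 0.0278.
|Q∩R| = 19.6403.
|P∩Q∩R| = 0.
|P ∪ Q ∪ R| = 80 − 19.6681 + 0 = 60.33.

60.33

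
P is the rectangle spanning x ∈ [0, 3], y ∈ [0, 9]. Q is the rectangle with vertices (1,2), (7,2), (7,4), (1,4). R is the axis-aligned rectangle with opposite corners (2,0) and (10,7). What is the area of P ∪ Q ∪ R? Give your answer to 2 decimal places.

By inclusion–exclusion:
Individual areas: |P| = 27, |Q| = 12, |R| = 56.
|P∩Q|: x∈[1,3], y∈[2,4] → 2·2 = 4.
|P∩R|: x∈[2,3], y∈[0,7] → 1·7 = 7.
|Q∩R|: x∈[2,7], y∈[2,4] → 5·2 = 10.
|P∩Q∩R| = 2.
|P ∪ Q ∪ R| = 95 − 21 + 2 = 76.00.

76.00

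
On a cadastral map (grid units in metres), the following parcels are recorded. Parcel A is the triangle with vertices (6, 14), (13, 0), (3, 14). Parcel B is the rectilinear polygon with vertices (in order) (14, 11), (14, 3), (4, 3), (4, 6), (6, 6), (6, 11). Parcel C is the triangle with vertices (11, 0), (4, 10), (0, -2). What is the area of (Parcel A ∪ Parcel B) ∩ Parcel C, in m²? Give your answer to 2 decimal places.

The region (Parcel A ∪ Parcel B) ∩ Parcel C is the polygon with vertices (4,3), (4,6), (6,6), (6,7.143), (8.9,3).
By the shoelace formula its area is 12.01.

12.01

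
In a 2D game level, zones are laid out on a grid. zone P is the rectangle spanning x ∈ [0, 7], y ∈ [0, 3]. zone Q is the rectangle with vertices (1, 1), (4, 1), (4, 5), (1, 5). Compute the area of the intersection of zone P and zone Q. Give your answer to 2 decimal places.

|zone P∩zone Q|: x∈[1,4], y∈[1,3] → 3·2 = 6.

6.00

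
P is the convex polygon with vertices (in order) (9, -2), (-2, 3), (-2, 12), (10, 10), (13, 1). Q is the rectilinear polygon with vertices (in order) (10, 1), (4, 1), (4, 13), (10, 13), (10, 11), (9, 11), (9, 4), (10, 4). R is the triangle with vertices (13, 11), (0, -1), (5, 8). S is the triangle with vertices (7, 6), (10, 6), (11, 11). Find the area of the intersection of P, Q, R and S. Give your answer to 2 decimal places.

The intersection is the polygon with vertices (7.583,6), (7,6), (9,8.5), (9,7.308).
By the shoelace formula its area is 1.57.

1.57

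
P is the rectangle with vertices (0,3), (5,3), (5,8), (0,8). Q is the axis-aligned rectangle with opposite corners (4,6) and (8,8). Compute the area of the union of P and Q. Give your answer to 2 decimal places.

31.00

By inclusion–exclusion:
Individual areas: |P| = 25, |Q| = 8.
|P∩Q|: x∈[4,5], y∈[6,8] → 1·2 = 2.
|P ∪ Q| = 33 − 2 = 31.00.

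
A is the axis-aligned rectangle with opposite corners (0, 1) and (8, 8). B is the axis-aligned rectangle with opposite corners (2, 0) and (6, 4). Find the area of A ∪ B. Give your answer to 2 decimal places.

By inclusion–exclusion:
Individual areas: |A| = 56, |B| = 16.
|A∩B|: x∈[2,6], y∈[1,4] → 4·3 = 12.
|A ∪ B| = 72 − 12 = 60.00.

60.00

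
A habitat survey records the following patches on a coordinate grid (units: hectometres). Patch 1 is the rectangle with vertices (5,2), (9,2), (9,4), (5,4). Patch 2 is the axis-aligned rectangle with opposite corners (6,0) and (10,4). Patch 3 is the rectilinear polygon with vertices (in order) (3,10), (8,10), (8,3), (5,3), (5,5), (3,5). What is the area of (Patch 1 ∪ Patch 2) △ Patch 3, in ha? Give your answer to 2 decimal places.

|Patch 1 ∪ Patch 2| = 18.
|(Patch 1 ∪ Patch 2) ∩ Patch 3| = 3.
|(Patch 1 ∪ Patch 2) △ Patch 3| = 18 + 31 − 6 = 43.00.

43.00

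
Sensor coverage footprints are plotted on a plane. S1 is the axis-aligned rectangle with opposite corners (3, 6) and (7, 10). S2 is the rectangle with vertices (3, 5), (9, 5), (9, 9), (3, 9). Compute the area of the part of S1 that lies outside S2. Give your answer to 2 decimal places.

|S1∩S2|: x∈[3,7], y∈[6,9] → 4·3 = 12.
|S1| = 16.
|S1 ∖ S2| = |S1| − |S1∩S2| = 16 − 12 = 4.00.

4.00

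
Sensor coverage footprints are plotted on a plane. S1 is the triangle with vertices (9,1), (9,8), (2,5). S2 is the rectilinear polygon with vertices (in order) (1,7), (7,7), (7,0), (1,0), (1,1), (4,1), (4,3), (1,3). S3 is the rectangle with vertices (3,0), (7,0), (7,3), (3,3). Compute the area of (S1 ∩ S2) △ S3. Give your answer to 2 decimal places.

23.19

|S1 ∩ S2| = 12.4762.
|(S1 ∩ S2) ∩ S3| = 0.6429.
|(S1 ∩ S2) △ S3| = 12.4762 + 12 − 1.2857 = 23.19.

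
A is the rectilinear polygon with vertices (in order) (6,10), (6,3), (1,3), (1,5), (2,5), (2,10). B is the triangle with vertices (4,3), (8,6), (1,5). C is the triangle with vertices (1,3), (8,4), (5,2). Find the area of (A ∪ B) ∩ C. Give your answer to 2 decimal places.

The region (A ∪ B) ∩ C is the polygon with vertices (6,3), (4,3), (1,3), (6,3.714).
By the shoelace formula its area is 1.79.

1.79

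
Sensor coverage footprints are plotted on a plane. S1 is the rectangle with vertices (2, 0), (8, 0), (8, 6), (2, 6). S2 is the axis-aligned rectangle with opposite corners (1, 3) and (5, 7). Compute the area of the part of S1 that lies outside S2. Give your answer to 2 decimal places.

27.00

|S1∩S2|: x∈[2,5], y∈[3,6] → 3·3 = 9.
|S1| = 36.
|S1 ∖ S2| = |S1| − |S1∩S2| = 36 − 9 = 27.00.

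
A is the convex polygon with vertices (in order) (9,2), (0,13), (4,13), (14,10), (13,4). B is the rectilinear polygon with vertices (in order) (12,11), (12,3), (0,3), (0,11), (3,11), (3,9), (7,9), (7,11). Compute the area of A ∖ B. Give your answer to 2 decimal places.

32.24

|A| = 80.5, |A∩B| = 48.2561.
|A ∖ B| = |A| − |A∩B| = 80.5 − 48.2561 = 32.24.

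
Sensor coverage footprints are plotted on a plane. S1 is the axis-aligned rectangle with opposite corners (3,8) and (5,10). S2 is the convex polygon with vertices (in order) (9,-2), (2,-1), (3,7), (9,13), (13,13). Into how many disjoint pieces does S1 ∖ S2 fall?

1

S1 ∖ S2 is a single connected region.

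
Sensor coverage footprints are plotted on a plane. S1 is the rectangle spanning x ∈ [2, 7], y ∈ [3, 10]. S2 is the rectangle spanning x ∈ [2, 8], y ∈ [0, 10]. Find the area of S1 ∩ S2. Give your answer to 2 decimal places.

|S1∩S2|: x∈[2,7], y∈[3,10] → 5·7 = 35.

35.00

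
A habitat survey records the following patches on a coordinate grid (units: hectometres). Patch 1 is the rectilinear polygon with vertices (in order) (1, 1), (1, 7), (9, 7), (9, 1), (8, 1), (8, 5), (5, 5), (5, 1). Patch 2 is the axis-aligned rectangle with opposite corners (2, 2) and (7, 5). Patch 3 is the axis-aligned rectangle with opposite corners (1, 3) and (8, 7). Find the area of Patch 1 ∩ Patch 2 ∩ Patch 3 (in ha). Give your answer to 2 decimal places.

6.00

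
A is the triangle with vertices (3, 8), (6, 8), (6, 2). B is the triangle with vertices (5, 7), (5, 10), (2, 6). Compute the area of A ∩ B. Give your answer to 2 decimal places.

1.97

The intersection is the polygon with vertices (5,8), (5,7), (3.714,6.571), (3.2,7.6), (3.5,8).
By the shoelace formula its area is 1.97.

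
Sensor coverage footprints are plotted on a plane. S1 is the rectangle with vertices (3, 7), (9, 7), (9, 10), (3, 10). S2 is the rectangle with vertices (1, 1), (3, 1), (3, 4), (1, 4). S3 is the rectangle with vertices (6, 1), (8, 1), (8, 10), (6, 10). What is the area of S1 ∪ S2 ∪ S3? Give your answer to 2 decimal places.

36.00

By inclusion–exclusion:
Individual areas: |S1| = 18, |S2| = 6, |S3| = 18.
|S1∩S2| = 0 (no overlap).
|S1∩S3|: x∈[6,8], y∈[7,10] → 2·3 = 6.
|S2∩S3| = 0 (no overlap).
|S1∩S2∩S3| = 0.
|S1 ∪ S2 ∪ S3| = 42 − 6 + 0 = 36.00.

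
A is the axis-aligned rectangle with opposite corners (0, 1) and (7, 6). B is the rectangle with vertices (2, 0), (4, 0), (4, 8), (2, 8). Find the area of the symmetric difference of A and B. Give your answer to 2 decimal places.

31.00

|A∩B|: x∈[2,4], y∈[1,6] → 2·5 = 10.
|A △ B| = |A| + |B| − 2·|A∩B| = 35 + 16 − 20 = 31.00.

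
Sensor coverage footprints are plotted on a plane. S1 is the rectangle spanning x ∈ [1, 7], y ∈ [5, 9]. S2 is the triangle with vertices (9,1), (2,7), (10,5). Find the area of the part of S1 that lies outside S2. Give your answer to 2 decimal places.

|S1| = 24, |S1∩S2| = 4.5417.
|S1 ∖ S2| = |S1| − |S1∩S2| = 24 − 4.5417 = 19.46.

19.46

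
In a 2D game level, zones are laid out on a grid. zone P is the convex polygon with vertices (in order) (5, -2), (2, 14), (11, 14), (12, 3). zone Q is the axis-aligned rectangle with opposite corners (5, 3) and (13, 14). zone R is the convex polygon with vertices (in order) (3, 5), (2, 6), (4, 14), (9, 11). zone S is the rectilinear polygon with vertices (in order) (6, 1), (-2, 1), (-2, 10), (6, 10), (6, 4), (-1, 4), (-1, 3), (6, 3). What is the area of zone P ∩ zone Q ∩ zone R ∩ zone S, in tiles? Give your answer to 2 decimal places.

2.50

The intersection is the polygon with vertices (5,7), (5,10), (6,10), (6,8).
By the shoelace formula its area is 2.50.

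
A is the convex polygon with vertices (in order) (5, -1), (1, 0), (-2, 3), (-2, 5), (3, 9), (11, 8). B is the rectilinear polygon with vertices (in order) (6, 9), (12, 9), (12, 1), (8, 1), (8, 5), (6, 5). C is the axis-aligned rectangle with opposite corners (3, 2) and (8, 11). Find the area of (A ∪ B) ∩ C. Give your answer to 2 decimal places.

33.69

|A ∪ B| = 105.1875.
|(A ∪ B) ∩ C| = 33.69.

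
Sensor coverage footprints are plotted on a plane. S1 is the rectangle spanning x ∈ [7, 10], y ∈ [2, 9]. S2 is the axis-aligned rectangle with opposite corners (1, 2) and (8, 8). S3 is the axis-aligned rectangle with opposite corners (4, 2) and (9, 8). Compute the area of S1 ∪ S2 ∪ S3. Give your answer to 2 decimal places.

By inclusion–exclusion:
Individual areas: |S1| = 21, |S2| = 42, |S3| = 30.
|S1∩S2|: x∈[7,8], y∈[2,8] → 1·6 = 6.
|S1∩S3|: x∈[7,9], y∈[2,8] → 2·6 = 12.
|S2∩S3|: x∈[4,8], y∈[2,8] → 4·6 = 24.
|S1∩S2∩S3| = 6.
|S1 ∪ S2 ∪ S3| = 93 − 42 + 6 = 57.00.

57.00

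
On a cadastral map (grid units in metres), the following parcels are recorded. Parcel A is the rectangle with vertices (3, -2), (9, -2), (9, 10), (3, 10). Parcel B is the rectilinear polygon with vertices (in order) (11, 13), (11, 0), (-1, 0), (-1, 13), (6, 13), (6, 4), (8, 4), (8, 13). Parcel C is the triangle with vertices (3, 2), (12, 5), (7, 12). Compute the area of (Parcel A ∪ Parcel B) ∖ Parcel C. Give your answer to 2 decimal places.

125.97

|Parcel A ∪ Parcel B| = 162.
|(Parcel A ∪ Parcel B) ∩ Parcel C| = 36.0333.
|(Parcel A ∪ Parcel B) ∖ Parcel C| = 162 − 36.0333 = 125.97.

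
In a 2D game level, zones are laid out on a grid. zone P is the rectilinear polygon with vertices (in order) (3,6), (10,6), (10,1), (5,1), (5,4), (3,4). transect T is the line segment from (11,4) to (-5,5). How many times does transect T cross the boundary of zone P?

2

The segment meets the boundary at (3,4.5), (10,4.062).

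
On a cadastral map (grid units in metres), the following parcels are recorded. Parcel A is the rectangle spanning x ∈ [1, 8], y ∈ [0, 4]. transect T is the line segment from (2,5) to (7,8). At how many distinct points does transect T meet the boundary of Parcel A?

The segment lies entirely outside Parcel A and never meets its boundary.

0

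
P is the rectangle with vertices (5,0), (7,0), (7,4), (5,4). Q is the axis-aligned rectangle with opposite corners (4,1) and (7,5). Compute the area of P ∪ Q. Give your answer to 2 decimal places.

By inclusion–exclusion:
Individual areas: |P| = 8, |Q| = 12.
|P∩Q|: x∈[5,7], y∈[1,4] → 2·3 = 6.
|P ∪ Q| = 20 − 6 = 14.00.

14.00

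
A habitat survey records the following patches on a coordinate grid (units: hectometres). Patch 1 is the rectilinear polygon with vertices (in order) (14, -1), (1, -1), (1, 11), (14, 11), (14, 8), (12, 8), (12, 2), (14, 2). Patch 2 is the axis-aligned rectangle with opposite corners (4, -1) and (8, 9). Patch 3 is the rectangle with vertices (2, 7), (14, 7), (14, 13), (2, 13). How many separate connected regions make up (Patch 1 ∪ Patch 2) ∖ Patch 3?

(Patch 1 ∪ Patch 2) ∖ Patch 3 is a single connected region.

1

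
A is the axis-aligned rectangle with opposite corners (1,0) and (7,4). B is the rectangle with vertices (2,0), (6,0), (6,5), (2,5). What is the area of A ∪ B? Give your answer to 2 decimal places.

By inclusion–exclusion:
Individual areas: |A| = 24, |B| = 20.
|A∩B|: x∈[2,6], y∈[0,4] → 4·4 = 16.
|A ∪ B| = 44 − 16 = 28.00.

28.00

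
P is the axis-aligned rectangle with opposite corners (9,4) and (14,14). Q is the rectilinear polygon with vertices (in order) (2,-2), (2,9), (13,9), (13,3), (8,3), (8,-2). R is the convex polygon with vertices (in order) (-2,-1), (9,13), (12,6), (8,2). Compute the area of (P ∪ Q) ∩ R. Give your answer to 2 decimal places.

58.93

|P ∪ Q| = 126.
|(P ∪ Q) ∩ R| = 58.93.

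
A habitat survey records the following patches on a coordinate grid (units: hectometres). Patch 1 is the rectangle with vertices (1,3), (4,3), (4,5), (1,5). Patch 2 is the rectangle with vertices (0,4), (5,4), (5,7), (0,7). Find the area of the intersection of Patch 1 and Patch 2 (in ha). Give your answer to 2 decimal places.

|Patch 1∩Patch 2|: x∈[1,4], y∈[4,5] → 3·1 = 3.

3.00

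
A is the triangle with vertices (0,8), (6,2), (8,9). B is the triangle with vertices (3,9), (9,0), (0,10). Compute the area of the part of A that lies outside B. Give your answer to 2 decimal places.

20.26

|A| = 27, |A∩B| = 6.7425.
|A ∖ B| = |A| − |A∩B| = 27 − 6.7425 = 20.26.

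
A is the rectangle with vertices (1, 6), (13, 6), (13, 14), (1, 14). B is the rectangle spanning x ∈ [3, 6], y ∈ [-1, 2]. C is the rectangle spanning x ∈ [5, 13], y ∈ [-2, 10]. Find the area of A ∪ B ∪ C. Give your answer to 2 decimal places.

By inclusion–exclusion:
Individual areas: |A| = 96, |B| = 9, |C| = 96.
|A∩B| = 0 (no overlap).
|A∩C|: x∈[5,13], y∈[6,10] → 8·4 = 32.
|B∩C|: x∈[5,6], y∈[-1,2] → 1·3 = 3.
|A∩B∩C| = 0.
|A ∪ B ∪ C| = 201 − 35 + 0 = 166.00.

166.00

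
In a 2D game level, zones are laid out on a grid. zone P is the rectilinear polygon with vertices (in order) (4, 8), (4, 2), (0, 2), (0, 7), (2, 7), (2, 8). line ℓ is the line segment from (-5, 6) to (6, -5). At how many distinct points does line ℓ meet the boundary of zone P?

0

The segment lies entirely outside zone P and never meets its boundary.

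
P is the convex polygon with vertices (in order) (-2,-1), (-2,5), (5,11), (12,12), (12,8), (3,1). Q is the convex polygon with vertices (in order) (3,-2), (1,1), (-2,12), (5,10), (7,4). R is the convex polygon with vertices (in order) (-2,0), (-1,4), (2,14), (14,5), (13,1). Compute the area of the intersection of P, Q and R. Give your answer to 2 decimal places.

43.86

The intersection is the polygon with vertices (5,10), (6.971,4.088), (3,1), (1.421,0.368), (1,1), (-0.381,6.064), (-0.25,6.5), (4.125,10.25).
By the shoelace formula its area is 43.86.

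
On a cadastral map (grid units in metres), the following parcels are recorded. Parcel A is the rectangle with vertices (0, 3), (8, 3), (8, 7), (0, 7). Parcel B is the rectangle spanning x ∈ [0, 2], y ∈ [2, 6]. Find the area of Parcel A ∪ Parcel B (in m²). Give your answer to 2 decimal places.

By inclusion–exclusion:
Individual areas: |Parcel A| = 32, |Parcel B| = 8.
|Parcel A∩Parcel B|: x∈[0,2], y∈[3,6] → 2·3 = 6.
|Parcel A ∪ Parcel B| = 40 − 6 = 34.00.

34.00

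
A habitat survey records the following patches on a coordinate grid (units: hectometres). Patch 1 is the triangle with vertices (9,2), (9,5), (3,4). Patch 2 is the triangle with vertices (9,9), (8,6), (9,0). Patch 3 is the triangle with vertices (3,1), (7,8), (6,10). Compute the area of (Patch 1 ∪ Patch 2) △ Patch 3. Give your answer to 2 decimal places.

18.44

|Patch 1 ∪ Patch 2| = 11.8259.
|(Patch 1 ∪ Patch 2) ∩ Patch 3| = 0.4439.
|(Patch 1 ∪ Patch 2) △ Patch 3| = 11.8259 + 7.5 − 0.8877 = 18.44.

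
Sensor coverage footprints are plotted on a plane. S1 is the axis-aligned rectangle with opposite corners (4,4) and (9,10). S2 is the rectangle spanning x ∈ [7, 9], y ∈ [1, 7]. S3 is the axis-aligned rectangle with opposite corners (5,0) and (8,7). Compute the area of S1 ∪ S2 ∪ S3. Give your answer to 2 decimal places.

45.00

By inclusion–exclusion:
Individual areas: |S1| = 30, |S2| = 12, |S3| = 21.
|S1∩S2|: x∈[7,9], y∈[4,7] → 2·3 = 6.
|S1∩S3|: x∈[5,8], y∈[4,7] → 3·3 = 9.
|S2∩S3|: x∈[7,8], y∈[1,7] → 1·6 = 6.
|S1∩S2∩S3| = 3.
|S1 ∪ S2 ∪ S3| = 63 − 21 + 3 = 45.00.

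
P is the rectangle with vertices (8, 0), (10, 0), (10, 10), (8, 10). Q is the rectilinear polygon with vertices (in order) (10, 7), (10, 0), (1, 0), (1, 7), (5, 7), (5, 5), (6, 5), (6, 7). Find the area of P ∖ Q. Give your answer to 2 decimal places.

6.00

|P| = 20, |P∩Q| = 14.
|P ∖ Q| = |P| − |P∩Q| = 20 − 14 = 6.00.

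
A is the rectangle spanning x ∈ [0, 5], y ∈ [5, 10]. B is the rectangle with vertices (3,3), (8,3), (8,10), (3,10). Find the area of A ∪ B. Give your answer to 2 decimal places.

By inclusion–exclusion:
Individual areas: |A| = 25, |B| = 35.
|A∩B|: x∈[3,5], y∈[5,10] → 2·5 = 10.
|A ∪ B| = 60 − 10 = 50.00.

50.00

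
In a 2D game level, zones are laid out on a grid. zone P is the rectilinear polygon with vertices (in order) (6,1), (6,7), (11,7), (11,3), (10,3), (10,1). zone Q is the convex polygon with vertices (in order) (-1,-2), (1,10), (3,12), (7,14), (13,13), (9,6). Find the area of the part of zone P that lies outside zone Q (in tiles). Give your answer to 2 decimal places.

|zone P| = 28, |zone P∩zone Q| = 6.8857.
|zone P ∖ zone Q| = |zone P| − |zone P∩zone Q| = 28 − 6.8857 = 21.11.

21.11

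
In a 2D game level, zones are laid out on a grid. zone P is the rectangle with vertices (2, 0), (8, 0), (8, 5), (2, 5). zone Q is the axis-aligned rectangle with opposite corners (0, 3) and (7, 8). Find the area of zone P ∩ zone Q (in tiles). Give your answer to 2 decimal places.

|zone P∩zone Q|: x∈[2,7], y∈[3,5] → 5·2 = 10.

10.00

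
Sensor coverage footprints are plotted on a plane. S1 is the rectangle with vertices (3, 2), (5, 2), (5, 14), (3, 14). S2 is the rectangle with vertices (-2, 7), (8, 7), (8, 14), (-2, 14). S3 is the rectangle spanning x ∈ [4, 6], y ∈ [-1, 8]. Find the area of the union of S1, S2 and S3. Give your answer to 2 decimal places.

91.00

By inclusion–exclusion:
Individual areas: |S1| = 24, |S2| = 70, |S3| = 18.
|S1∩S2|: x∈[3,5], y∈[7,14] → 2·7 = 14.
|S1∩S3|: x∈[4,5], y∈[2,8] → 1·6 = 6.
|S2∩S3|: x∈[4,6], y∈[7,8] → 2·1 = 2.
|S1∩S2∩S3| = 1.
|S1 ∪ S2 ∪ S3| = 112 − 22 + 1 = 91.00.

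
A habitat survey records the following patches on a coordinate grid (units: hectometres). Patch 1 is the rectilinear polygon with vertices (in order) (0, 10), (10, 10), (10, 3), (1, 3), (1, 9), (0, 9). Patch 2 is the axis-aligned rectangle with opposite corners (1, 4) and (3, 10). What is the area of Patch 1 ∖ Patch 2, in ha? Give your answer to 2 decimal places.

52.00

|Patch 1| = 64, |Patch 1∩Patch 2| = 12.
|Patch 1 ∖ Patch 2| = |Patch 1| − |Patch 1∩Patch 2| = 64 − 12 = 52.00.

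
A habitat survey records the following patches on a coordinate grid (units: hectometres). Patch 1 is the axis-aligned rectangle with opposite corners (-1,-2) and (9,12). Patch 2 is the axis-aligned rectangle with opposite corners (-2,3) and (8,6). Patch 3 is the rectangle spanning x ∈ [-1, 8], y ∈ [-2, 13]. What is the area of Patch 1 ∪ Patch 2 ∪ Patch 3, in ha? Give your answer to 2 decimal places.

By inclusion–exclusion:
Individual areas: |Patch 1| = 140, |Patch 2| = 30, |Patch 3| = 135.
|Patch 1∩Patch 2|: x∈[-1,8], y∈[3,6] → 9·3 = 27.
|Patch 1∩Patch 3|: x∈[-1,8], y∈[-2,12] → 9·14 = 126.
|Patch 2∩Patch 3|: x∈[-1,8], y∈[3,6] → 9·3 = 27.
|Patch 1∩Patch 2∩Patch 3| = 27.
|Patch 1 ∪ Patch 2 ∪ Patch 3| = 305 − 180 + 27 = 152.00.

152.00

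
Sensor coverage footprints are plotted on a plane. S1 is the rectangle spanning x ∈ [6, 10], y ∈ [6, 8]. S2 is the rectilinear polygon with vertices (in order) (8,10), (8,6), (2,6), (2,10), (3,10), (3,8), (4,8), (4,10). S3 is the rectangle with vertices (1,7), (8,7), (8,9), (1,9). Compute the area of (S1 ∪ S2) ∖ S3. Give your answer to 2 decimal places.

|S1 ∪ S2| = 26.
|(S1 ∪ S2) ∩ S3| = 11.
|(S1 ∪ S2) ∖ S3| = 26 − 11 = 15.00.

15.00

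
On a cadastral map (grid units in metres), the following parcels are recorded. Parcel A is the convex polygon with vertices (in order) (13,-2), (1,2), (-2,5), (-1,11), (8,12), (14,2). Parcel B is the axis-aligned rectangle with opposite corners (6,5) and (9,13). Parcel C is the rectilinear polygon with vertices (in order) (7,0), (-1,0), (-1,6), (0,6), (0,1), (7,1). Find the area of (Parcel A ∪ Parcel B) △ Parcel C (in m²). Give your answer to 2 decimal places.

|Parcel A ∪ Parcel B| = 147.0556.
|(Parcel A ∪ Parcel B) ∩ Parcel C| = 4.
|(Parcel A ∪ Parcel B) △ Parcel C| = 147.0556 + 13 − 8 = 152.06.

152.06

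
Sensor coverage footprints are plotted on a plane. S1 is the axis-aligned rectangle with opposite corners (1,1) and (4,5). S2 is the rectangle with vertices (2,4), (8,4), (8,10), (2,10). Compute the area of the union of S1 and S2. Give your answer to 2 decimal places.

46.00

By inclusion–exclusion:
Individual areas: |S1| = 12, |S2| = 36.
|S1∩S2|: x∈[2,4], y∈[4,5] → 2·1 = 2.
|S1 ∪ S2| = 48 − 2 = 46.00.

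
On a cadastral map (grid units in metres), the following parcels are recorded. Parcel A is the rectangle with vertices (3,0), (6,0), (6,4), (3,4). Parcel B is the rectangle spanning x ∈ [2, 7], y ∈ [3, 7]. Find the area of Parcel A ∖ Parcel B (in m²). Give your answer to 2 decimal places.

|Parcel A∩Parcel B|: x∈[3,6], y∈[3,4] → 3·1 = 3.
|Parcel A| = 12.
|Parcel A ∖ Parcel B| = |Parcel A| − |Parcel A∩Parcel B| = 12 − 3 = 9.00.

9.00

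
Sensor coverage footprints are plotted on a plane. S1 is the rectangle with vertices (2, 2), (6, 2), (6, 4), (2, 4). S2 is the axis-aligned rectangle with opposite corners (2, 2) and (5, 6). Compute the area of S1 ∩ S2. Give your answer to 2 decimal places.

|S1∩S2|: x∈[2,5], y∈[2,4] → 3·2 = 6.

6.00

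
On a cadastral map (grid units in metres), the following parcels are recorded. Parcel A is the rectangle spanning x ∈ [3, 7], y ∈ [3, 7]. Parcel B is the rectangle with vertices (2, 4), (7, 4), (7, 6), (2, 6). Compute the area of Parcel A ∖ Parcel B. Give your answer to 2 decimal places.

8.00

|Parcel A∩Parcel B|: x∈[3,7], y∈[4,6] → 4·2 = 8.
|Parcel A| = 16.
|Parcel A ∖ Parcel B| = |Parcel A| − |Parcel A∩Parcel B| = 16 − 8 = 8.00.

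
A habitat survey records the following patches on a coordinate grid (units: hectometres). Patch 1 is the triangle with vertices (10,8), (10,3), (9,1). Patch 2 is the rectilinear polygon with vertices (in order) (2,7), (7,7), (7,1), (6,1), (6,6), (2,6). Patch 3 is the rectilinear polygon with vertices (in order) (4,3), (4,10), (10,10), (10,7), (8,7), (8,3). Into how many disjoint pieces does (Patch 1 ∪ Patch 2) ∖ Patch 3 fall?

3

(Patch 1 ∪ Patch 2) ∖ Patch 3 splits into 3 disjoint pieces (area 2.4286, area 2, area 2).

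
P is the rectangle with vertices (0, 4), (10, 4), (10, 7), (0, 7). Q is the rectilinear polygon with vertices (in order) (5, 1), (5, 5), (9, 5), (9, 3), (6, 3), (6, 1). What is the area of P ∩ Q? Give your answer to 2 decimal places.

The intersection is the polygon with vertices (5,4), (5,5), (9,5), (9,4).
By the shoelace formula its area is 4.00.

4.00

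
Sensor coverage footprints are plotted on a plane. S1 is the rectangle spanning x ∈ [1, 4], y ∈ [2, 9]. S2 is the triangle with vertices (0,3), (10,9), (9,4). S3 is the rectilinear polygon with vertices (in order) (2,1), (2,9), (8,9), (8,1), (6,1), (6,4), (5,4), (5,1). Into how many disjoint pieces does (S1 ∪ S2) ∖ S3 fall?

3

(S1 ∪ S2) ∖ S3 splits into 3 disjoint pieces (area 7.2444, area 6.3556, area 0.3889).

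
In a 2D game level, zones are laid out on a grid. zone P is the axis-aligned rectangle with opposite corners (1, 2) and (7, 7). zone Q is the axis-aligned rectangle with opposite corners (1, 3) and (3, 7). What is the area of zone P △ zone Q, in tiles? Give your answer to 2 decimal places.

|zone P∩zone Q|: x∈[1,3], y∈[3,7] → 2·4 = 8.
|zone P △ zone Q| = |zone P| + |zone Q| − 2·|zone P∩zone Q| = 30 + 8 − 16 = 22.00.

22.00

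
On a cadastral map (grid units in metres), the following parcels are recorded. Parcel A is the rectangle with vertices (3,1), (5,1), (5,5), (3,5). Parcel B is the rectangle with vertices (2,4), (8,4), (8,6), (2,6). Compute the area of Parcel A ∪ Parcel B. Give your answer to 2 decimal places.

18.00

By inclusion–exclusion:
Individual areas: |Parcel A| = 8, |Parcel B| = 12.
|Parcel A∩Parcel B|: x∈[3,5], y∈[4,5] → 2·1 = 2.
|Parcel A ∪ Parcel B| = 20 − 2 = 18.00.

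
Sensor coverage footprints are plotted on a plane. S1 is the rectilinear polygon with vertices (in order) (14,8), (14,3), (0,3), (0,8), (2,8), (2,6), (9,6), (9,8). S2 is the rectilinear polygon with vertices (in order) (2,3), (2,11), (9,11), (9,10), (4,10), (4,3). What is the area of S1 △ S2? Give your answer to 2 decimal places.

65.00

|S1| = 56, |S2| = 21, |S1∩S2| = 6.
|S1 △ S2| = |S1| + |S2| − 2·|S1∩S2| = 56 + 21 − 12 = 65.00.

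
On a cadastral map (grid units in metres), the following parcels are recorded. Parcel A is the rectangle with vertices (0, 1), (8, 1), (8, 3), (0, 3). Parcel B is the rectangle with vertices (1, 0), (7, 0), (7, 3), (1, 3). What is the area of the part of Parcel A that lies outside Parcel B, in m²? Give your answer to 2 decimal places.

4.00

|Parcel A∩Parcel B|: x∈[1,7], y∈[1,3] → 6·2 = 12.
|Parcel A| = 16.
|Parcel A ∖ Parcel B| = |Parcel A| − |Parcel A∩Parcel B| = 16 − 12 = 4.00.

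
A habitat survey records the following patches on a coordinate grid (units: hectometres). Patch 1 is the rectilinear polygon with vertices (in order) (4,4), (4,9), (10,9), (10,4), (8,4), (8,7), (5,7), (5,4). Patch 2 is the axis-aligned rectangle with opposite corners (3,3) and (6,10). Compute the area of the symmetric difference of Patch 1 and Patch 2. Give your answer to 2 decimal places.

28.00

|Patch 1| = 21, |Patch 2| = 21, |Patch 1∩Patch 2| = 7.
|Patch 1 △ Patch 2| = |Patch 1| + |Patch 2| − 2·|Patch 1∩Patch 2| = 21 + 21 − 14 = 28.00.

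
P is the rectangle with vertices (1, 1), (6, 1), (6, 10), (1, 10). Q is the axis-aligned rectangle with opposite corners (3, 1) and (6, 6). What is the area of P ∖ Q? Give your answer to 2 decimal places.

|P∩Q|: x∈[3,6], y∈[1,6] → 3·5 = 15.
|P| = 45.
|P ∖ Q| = |P| − |P∩Q| = 45 − 15 = 30.00.

30.00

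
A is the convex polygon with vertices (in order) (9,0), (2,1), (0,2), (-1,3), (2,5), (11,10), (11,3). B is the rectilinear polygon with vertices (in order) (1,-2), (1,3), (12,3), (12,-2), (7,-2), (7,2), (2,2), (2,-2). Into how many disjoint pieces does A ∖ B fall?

2

A ∖ B splits into 2 disjoint pieces (area 6.7857, area 45.25).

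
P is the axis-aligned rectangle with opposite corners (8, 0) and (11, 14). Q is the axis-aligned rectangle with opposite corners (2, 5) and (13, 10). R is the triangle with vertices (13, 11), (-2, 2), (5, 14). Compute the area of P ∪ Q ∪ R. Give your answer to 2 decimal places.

By inclusion–exclusion:
Individual areas: |P| = 42, |Q| = 55, |R| = 58.5.
|P∩Q|: x∈[8,11], y∈[5,10] → 3·5 = 15.
|P∩R| = 10.2375.
|Q∩R| = 25.4524.
|P∩Q∩R| = 3.3.
|P ∪ Q ∪ R| = 155.5 − 50.6899 + 3.3 = 108.11.

108.11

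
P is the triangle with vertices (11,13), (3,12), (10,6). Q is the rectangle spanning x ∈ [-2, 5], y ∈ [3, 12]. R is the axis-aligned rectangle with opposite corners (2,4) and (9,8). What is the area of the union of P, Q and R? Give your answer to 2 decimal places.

104.02

By inclusion–exclusion:
Individual areas: |P| = 27.5, |Q| = 63, |R| = 28.
|P∩Q| = 1.7143.
|P∩R| = 0.7619.
|Q∩R|: x∈[2,5], y∈[4,8] → 3·4 = 12.
|P∩Q∩R| = 0.
|P ∪ Q ∪ R| = 118.5 − 14.4762 + 0 = 104.02.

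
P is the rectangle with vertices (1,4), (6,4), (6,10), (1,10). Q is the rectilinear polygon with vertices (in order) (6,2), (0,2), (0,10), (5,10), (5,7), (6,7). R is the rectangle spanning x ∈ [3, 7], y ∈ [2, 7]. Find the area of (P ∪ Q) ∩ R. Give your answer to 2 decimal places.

15.00

The region (P ∪ Q) ∩ R is the polygon with vertices (6,2), (3,2), (3,7), (6,7), (6,4).
By the shoelace formula its area is 15.00.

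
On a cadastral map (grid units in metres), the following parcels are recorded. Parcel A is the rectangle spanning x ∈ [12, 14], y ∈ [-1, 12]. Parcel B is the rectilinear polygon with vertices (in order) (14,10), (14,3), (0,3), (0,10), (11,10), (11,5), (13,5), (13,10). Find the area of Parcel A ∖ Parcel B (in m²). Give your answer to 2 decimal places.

|Parcel A| = 26, |Parcel A∩Parcel B| = 9.
|Parcel A ∖ Parcel B| = |Parcel A| − |Parcel A∩Parcel B| = 26 − 9 = 17.00.

17.00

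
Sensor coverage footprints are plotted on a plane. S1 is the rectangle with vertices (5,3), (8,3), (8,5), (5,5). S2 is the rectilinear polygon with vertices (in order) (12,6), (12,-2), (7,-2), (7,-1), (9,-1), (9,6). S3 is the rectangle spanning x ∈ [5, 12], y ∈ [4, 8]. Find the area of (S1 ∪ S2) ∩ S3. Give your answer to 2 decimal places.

|S1 ∪ S2| = 32.
|(S1 ∪ S2) ∩ S3| = 9.00.

9.00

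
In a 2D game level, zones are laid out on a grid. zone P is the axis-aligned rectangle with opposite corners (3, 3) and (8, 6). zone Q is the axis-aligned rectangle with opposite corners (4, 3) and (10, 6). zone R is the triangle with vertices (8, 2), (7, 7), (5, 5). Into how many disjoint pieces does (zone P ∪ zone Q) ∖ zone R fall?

(zone P ∪ zone Q) ∖ zone R splits into 2 disjoint pieces (area 7.5, area 8.5).

2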